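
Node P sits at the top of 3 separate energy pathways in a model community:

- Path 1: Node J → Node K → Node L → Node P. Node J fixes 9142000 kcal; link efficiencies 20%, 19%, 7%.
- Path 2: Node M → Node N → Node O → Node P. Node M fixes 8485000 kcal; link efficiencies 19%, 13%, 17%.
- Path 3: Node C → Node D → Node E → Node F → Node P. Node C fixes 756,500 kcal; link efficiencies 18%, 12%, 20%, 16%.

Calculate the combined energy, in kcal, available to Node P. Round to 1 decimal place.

60469.1 kcal

Path 1: 9142000 × 0.2 × 0.19 × 0.07 = 24317.72 kcal
Path 2: 8485000 × 0.19 × 0.13 × 0.17 = 35628.515 kcal
Path 3: 756500 × 0.18 × 0.12 × 0.2 × 0.16 = 522.8928 kcal
Total at Node P: 24317.72 + 35628.515 + 522.8928 = 60469.1278 kcal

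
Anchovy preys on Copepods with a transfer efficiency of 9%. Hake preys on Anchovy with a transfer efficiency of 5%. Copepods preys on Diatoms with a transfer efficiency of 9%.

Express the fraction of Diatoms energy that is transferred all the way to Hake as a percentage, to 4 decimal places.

Product of link efficiencies: 0.09 × 0.09 × 0.05 = 0.000405
As a percentage: 0.000405 × 100 = 0.0405%

0.0405%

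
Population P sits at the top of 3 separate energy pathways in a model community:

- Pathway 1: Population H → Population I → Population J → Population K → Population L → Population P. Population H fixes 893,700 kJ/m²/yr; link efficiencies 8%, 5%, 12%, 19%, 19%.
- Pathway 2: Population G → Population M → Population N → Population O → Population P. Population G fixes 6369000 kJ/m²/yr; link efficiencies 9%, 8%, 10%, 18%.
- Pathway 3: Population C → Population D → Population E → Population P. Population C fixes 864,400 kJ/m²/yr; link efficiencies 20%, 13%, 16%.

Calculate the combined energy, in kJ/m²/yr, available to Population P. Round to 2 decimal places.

4436.81 kJ/m²/yr

Pathway 1: 893700 × 0.08 × 0.05 × 0.12 × 0.19 × 0.19 = 15.4860336 kJ/m²/yr
Pathway 2: 6369000 × 0.09 × 0.08 × 0.1 × 0.18 = 825.4224 kJ/m²/yr
Pathway 3: 864400 × 0.2 × 0.13 × 0.16 = 3595.904 kJ/m²/yr
Total at Population P: 15.4860336 + 825.4224 + 3595.904 = 4436.8124336 kJ/m²/yr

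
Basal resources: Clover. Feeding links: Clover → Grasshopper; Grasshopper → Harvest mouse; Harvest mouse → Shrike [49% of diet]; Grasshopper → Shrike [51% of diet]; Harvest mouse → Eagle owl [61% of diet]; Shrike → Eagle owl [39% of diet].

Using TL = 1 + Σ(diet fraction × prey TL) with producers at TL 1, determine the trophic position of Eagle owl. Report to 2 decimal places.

Grasshopper: 1 + 1 = 2
Harvest mouse: 1 + 2 = 3
Shrike: 1 + (0.49×3 + 0.51×2) = 3.49
Eagle owl: 1 + (0.61×3 + 0.39×3.49) = 4.1911

4.19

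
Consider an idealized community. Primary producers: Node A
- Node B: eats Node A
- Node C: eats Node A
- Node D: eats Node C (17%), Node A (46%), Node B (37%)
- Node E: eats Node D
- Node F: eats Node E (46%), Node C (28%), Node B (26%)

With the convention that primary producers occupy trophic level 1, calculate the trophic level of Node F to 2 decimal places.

Node B: 1 + 1 = 2
Node C: 1 + 1 = 2
Node D: 1 + (0.17×2 + 0.46×1 + 0.37×2) = 2.54
Node E: 1 + 2.54 = 3.54
Node F: 1 + (0.46×3.54 + 0.28×2 + 0.26×2) = 3.7084

3.71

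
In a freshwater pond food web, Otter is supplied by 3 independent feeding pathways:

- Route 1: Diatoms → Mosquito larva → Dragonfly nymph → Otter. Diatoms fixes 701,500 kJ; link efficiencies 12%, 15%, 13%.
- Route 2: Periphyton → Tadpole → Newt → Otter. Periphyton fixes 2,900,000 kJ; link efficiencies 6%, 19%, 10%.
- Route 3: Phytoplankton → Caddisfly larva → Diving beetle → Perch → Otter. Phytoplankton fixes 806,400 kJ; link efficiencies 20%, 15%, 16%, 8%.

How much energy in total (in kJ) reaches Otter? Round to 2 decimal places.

5257.17 kJ

Route 1: 701500 × 0.12 × 0.15 × 0.13 = 1641.51 kJ
Route 2: 2900000 × 0.06 × 0.19 × 0.1 = 3306 kJ
Route 3: 806400 × 0.2 × 0.15 × 0.16 × 0.08 = 309.6576 kJ
Total at Otter: 1641.51 + 3306 + 309.6576 = 5257.1676 kJ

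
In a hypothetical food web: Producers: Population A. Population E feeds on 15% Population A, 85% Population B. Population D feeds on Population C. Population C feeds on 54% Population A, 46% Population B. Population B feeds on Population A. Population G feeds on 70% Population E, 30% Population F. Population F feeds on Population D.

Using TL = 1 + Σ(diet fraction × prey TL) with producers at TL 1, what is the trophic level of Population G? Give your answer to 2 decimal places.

Population B: 1 + 1 = 2
Population C: 1 + (0.54×1 + 0.46×2) = 2.46
Population D: 1 + 2.46 = 3.46
Population E: 1 + (0.15×1 + 0.85×2) = 2.85
Population F: 1 + 3.46 = 4.46
Population G: 1 + (0.7×2.85 + 0.3×4.46) = 4.333

4.33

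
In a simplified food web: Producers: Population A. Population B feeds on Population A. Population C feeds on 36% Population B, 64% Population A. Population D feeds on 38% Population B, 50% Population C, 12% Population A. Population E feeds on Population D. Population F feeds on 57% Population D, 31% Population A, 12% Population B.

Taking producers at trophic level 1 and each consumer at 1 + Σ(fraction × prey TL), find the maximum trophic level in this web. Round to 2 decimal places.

4.06

Population B: 1 + 1 = 2
Population C: 1 + (0.36×2 + 0.64×1) = 2.36
Population D: 1 + (0.38×2 + 0.5×2.36 + 0.12×1) = 3.06
Population E: 1 + 3.06 = 4.06
Population F: 1 + (0.57×3.06 + 0.31×1 + 0.12×2) = 3.2942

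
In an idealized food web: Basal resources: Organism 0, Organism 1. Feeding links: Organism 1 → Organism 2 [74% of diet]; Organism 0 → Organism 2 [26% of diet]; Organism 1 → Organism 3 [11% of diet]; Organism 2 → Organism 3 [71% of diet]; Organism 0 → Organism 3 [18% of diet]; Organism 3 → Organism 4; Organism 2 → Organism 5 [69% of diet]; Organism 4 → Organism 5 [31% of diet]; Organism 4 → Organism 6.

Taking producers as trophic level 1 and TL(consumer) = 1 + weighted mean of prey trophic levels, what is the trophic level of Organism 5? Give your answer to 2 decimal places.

Organism 2: 1 + (0.74×1 + 0.26×1) = 2
Organism 3: 1 + (0.11×1 + 0.71×2 + 0.18×1) = 2.71
Organism 4: 1 + 2.71 = 3.71
Organism 5: 1 + (0.69×2 + 0.31×3.71) = 3.5301
Organism 6: 1 + 3.71 = 4.71

3.53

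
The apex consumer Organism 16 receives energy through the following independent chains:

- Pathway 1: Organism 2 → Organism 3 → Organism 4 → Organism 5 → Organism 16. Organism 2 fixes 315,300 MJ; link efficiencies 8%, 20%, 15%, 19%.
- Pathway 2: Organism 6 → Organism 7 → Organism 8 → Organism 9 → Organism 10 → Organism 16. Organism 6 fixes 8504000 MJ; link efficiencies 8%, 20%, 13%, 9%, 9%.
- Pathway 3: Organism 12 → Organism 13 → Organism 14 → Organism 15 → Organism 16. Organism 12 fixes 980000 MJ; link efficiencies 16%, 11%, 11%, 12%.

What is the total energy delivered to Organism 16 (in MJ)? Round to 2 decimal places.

514.73 MJ

Pathway 1: 315300 × 0.08 × 0.2 × 0.15 × 0.19 = 143.7768 MJ
Pathway 2: 8504000 × 0.08 × 0.2 × 0.13 × 0.09 × 0.09 = 143.275392 MJ
Pathway 3: 980000 × 0.16 × 0.11 × 0.11 × 0.12 = 227.6736 MJ
Total at Organism 16: 143.7768 + 143.275392 + 227.6736 = 514.725792 MJ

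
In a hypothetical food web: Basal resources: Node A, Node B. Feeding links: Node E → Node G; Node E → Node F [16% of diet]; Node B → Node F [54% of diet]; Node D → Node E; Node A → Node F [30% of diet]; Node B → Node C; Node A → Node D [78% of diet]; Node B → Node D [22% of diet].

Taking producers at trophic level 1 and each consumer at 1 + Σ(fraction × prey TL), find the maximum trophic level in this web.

Node C: 1 + 1 = 2
Node D: 1 + (0.22×1 + 0.78×1) = 2
Node E: 1 + 2 = 3
Node F: 1 + (0.54×1 + 0.16×3 + 0.3×1) = 2.32
Node G: 1 + 3 = 4

4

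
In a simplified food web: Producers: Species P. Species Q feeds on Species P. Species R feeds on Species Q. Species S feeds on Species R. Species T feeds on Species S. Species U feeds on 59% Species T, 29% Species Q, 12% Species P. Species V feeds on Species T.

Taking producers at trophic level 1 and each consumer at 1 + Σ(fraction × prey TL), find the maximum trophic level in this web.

6

Species Q: 1 + 1 = 2
Species R: 1 + 2 = 3
Species S: 1 + 3 = 4
Species T: 1 + 4 = 5
Species U: 1 + (0.59×5 + 0.29×2 + 0.12×1) = 4.65
Species V: 1 + 5 = 6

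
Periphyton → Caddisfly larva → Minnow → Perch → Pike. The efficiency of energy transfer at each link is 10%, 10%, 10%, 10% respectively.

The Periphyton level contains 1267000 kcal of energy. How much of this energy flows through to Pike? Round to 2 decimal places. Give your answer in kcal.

126.70 kcal

Caddisfly larva: 1267000 × 0.1 = 126700 kcal
Minnow: 126700 × 0.1 = 12670 kcal
Perch: 12670 × 0.1 = 1267 kcal
Pike: 1267 × 0.1 = 126.7 kcal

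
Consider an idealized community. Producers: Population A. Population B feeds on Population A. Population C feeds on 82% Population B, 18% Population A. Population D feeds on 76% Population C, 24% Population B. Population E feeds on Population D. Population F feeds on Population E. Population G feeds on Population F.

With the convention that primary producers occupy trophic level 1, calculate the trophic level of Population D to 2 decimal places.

Population B: 1 + 1 = 2
Population C: 1 + (0.82×2 + 0.18×1) = 2.82
Population D: 1 + (0.76×2.82 + 0.24×2) = 3.6232
Population E: 1 + 3.6232 = 4.6232
Population F: 1 + 4.6232 = 5.6232
Population G: 1 + 5.6232 = 6.6232

3.62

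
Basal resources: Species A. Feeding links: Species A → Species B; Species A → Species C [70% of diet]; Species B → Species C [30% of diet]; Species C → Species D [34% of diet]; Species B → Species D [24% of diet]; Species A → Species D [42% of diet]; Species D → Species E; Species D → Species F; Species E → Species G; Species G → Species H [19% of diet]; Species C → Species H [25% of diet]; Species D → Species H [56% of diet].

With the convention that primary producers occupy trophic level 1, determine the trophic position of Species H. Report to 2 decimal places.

3.97

Species B: 1 + 1 = 2
Species C: 1 + (0.7×1 + 0.3×2) = 2.3
Species D: 1 + (0.34×2.3 + 0.24×2 + 0.42×1) = 2.682
Species E: 1 + 2.682 = 3.682
Species F: 1 + 2.682 = 3.682
Species G: 1 + 3.682 = 4.682
Species H: 1 + (0.19×4.682 + 0.25×2.3 + 0.56×2.682) = 3.9665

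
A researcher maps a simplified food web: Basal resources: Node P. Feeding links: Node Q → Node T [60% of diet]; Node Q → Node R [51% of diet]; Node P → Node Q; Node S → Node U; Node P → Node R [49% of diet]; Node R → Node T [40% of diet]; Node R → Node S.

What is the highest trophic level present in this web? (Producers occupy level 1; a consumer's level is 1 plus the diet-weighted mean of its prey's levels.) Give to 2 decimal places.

Node Q: 1 + 1 = 2
Node R: 1 + (0.51×2 + 0.49×1) = 2.51
Node S: 1 + 2.51 = 3.51
Node T: 1 + (0.6×2 + 0.4×2.51) = 3.204
Node U: 1 + 3.51 = 4.51

4.51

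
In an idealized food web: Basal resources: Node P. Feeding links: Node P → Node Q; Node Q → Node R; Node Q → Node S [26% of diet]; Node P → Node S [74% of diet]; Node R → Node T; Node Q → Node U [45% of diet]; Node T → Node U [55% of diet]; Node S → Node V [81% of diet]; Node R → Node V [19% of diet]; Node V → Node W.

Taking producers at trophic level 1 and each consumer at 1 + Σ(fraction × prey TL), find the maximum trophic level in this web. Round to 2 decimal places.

Node Q: 1 + 1 = 2
Node R: 1 + 2 = 3
Node S: 1 + (0.26×2 + 0.74×1) = 2.26
Node T: 1 + 3 = 4
Node U: 1 + (0.45×2 + 0.55×4) = 4.1
Node V: 1 + (0.81×2.26 + 0.19×3) = 3.4006
Node W: 1 + 3.4006 = 4.4006

4.40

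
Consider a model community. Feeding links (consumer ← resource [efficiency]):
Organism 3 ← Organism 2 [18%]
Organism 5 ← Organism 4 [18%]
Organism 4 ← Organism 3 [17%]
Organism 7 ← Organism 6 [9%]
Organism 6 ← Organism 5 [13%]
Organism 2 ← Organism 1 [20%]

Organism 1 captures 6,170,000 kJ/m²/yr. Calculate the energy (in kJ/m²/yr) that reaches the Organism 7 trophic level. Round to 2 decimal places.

Organism 2: 6170000 × 0.2 = 1234000 kJ/m²/yr
Organism 3: 1234000 × 0.18 = 222120 kJ/m²/yr
Organism 4: 222120 × 0.17 = 37760.4 kJ/m²/yr
Organism 5: 37760.4 × 0.18 = 6796.872 kJ/m²/yr
Organism 6: 6796.872 × 0.13 = 883.59336 kJ/m²/yr
Organism 7: 883.59336 × 0.09 = 79.5234024 kJ/m²/yr

79.52 kJ/m²/yr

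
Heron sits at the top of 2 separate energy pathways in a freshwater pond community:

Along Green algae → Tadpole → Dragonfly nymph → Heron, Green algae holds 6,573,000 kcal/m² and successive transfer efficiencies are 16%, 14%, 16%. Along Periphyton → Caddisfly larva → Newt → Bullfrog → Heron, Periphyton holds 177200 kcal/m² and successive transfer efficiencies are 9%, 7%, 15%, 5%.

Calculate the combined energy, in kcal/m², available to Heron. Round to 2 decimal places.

Via Green algae: 6573000 × 0.16 × 0.14 × 0.16 = 23557.632 kcal/m²
Via Periphyton: 177200 × 0.09 × 0.07 × 0.15 × 0.05 = 8.3727 kcal/m²
Total at Heron: 23557.632 + 8.3727 = 23566.0047 kcal/m²

23566.00 kcal/m²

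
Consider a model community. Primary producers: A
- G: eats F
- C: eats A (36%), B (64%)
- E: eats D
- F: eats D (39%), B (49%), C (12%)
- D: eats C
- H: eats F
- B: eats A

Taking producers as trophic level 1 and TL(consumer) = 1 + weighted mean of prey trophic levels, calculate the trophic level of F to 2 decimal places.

B: 1 + 1 = 2
C: 1 + (0.36×1 + 0.64×2) = 2.64
D: 1 + 2.64 = 3.64
E: 1 + 3.64 = 4.64
F: 1 + (0.39×3.64 + 0.49×2 + 0.12×2.64) = 3.7164
G: 1 + 3.7164 = 4.7164
H: 1 + 3.7164 = 4.7164

3.72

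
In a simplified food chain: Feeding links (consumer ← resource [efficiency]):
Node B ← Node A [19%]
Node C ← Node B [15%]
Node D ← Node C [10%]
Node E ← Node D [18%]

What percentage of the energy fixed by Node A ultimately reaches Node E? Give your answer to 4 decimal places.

0.0513%

Product of link efficiencies: 0.19 × 0.15 × 0.1 × 0.18 = 0.000513
As a percentage: 0.000513 × 100 = 0.0513%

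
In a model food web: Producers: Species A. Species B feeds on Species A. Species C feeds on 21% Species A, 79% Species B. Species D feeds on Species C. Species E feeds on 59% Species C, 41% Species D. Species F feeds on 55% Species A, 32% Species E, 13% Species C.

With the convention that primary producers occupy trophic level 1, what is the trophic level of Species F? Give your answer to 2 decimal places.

3.26

Species B: 1 + 1 = 2
Species C: 1 + (0.21×1 + 0.79×2) = 2.79
Species D: 1 + 2.79 = 3.79
Species E: 1 + (0.59×2.79 + 0.41×3.79) = 4.2
Species F: 1 + (0.55×1 + 0.32×4.2 + 0.13×2.79) = 3.2567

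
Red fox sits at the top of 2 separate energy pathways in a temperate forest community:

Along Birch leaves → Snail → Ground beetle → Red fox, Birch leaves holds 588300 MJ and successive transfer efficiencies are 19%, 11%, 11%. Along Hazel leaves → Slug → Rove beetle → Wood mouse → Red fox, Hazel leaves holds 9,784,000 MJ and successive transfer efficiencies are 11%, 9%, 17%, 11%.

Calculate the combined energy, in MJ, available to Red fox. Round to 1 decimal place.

3163.8 MJ

Via Birch leaves: 588300 × 0.19 × 0.11 × 0.11 = 1352.5017 MJ
Via Hazel leaves: 9784000 × 0.11 × 0.09 × 0.17 × 0.11 = 1811.31192 MJ
Total at Red fox: 1352.5017 + 1811.31192 = 3163.81362 MJ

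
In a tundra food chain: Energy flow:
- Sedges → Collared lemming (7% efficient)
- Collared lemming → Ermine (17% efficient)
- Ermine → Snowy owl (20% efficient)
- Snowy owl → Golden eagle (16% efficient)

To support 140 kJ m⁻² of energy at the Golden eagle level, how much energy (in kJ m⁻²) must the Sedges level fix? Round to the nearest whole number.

367647 kJ m⁻²

Cumulative transfer efficiency: 0.07 × 0.17 × 0.2 × 0.16 = 0.0003808
Sedges energy = 140 / 0.0003808 = 367647 kJ m⁻²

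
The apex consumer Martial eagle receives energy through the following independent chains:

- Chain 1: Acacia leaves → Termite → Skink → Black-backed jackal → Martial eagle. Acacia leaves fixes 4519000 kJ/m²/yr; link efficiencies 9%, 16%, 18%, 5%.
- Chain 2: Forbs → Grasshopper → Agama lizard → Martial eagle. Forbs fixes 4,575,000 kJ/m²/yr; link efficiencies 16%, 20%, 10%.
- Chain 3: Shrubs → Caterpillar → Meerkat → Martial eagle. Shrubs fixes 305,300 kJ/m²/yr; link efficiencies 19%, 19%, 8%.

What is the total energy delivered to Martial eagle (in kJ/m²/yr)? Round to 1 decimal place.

Chain 1: 4519000 × 0.09 × 0.16 × 0.18 × 0.05 = 585.6624 kJ/m²/yr
Chain 2: 4575000 × 0.16 × 0.2 × 0.1 = 14640 kJ/m²/yr
Chain 3: 305300 × 0.19 × 0.19 × 0.08 = 881.7064 kJ/m²/yr
Total at Martial eagle: 585.6624 + 14640 + 881.7064 = 16107.3688 kJ/m²/yr

16107.4 kJ/m²/yr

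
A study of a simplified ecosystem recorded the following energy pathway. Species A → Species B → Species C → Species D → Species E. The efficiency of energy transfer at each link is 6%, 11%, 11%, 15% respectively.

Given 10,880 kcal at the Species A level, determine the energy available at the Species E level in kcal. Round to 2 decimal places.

1.18 kcal

Species B: 10880 × 0.06 = 652.8 kcal
Species C: 652.8 × 0.11 = 71.808 kcal
Species D: 71.808 × 0.11 = 7.89888 kcal
Species E: 7.89888 × 0.15 = 1.184832 kcal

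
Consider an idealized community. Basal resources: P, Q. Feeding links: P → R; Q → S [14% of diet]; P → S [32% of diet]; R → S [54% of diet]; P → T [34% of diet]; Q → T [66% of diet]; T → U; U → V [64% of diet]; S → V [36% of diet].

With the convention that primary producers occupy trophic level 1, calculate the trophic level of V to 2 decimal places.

R: 1 + 1 = 2
S: 1 + (0.14×1 + 0.32×1 + 0.54×2) = 2.54
T: 1 + (0.34×1 + 0.66×1) = 2
U: 1 + 2 = 3
V: 1 + (0.64×3 + 0.36×2.54) = 3.8344

3.83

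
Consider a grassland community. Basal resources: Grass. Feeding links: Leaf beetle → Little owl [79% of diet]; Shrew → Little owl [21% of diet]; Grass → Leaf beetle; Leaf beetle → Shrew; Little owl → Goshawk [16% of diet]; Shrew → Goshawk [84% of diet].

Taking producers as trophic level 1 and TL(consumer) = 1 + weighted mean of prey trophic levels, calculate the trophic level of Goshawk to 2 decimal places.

Leaf beetle: 1 + 1 = 2
Shrew: 1 + 2 = 3
Little owl: 1 + (0.79×2 + 0.21×3) = 3.21
Goshawk: 1 + (0.16×3.21 + 0.84×3) = 4.0336

4.03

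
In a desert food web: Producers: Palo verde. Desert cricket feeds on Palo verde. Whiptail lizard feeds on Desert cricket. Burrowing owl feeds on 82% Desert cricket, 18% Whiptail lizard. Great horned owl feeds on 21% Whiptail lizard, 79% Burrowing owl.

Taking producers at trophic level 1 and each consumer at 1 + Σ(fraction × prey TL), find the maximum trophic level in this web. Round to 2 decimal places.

Desert cricket: 1 + 1 = 2
Whiptail lizard: 1 + 2 = 3
Burrowing owl: 1 + (0.82×2 + 0.18×3) = 3.18
Great horned owl: 1 + (0.21×3 + 0.79×3.18) = 4.1422

4.14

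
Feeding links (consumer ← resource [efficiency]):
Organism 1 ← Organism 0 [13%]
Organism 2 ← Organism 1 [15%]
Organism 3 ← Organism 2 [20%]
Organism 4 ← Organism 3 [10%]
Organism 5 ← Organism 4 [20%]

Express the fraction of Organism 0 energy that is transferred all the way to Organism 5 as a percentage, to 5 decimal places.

0.00780%

Product of link efficiencies: 0.13 × 0.15 × 0.2 × 0.1 × 0.2 = 0.000078
As a percentage: 0.000078 × 100 = 0.00780%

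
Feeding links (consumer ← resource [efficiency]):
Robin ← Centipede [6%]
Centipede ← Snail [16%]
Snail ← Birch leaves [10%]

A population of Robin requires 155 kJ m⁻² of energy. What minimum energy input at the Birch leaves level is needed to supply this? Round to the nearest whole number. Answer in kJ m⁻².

161458 kJ m⁻²

Cumulative transfer efficiency: 0.1 × 0.16 × 0.06 = 0.00096
Birch leaves energy = 155 / 0.00096 = 161458 kJ m⁻²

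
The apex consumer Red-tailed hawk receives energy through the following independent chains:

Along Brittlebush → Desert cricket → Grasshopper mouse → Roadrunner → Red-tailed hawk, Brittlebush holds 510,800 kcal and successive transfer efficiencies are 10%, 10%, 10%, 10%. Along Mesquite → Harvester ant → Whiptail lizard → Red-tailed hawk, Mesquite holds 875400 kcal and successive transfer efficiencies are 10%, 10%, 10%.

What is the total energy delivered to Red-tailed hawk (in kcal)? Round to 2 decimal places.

926.48 kcal

Via Brittlebush: 510800 × 0.1 × 0.1 × 0.1 × 0.1 = 51.08 kcal
Via Mesquite: 875400 × 0.1 × 0.1 × 0.1 = 875.4 kcal
Total at Red-tailed hawk: 51.08 + 875.4 = 926.48 kcal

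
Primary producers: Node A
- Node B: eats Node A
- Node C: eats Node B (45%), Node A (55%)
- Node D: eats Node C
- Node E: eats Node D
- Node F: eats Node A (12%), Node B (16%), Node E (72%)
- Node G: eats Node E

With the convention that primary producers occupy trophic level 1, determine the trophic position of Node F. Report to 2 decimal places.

4.64

Node B: 1 + 1 = 2
Node C: 1 + (0.45×2 + 0.55×1) = 2.45
Node D: 1 + 2.45 = 3.45
Node E: 1 + 3.45 = 4.45
Node F: 1 + (0.12×1 + 0.16×2 + 0.72×4.45) = 4.644
Node G: 1 + 4.45 = 5.45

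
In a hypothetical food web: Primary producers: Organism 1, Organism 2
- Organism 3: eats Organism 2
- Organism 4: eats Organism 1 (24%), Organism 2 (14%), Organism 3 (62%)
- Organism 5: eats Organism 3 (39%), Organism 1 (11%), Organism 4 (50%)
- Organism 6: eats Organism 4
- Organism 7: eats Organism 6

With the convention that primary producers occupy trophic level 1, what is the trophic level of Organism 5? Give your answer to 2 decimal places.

Organism 3: 1 + 1 = 2
Organism 4: 1 + (0.24×1 + 0.14×1 + 0.62×2) = 2.62
Organism 5: 1 + (0.39×2 + 0.11×1 + 0.5×2.62) = 3.2
Organism 6: 1 + 2.62 = 3.62
Organism 7: 1 + 3.62 = 4.62

3.20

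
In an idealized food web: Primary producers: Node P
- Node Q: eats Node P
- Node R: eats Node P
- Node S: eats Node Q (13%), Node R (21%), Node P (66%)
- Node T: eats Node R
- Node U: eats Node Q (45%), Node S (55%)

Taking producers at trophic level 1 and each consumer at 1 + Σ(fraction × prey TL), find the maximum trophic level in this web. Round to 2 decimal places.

3.19

Node Q: 1 + 1 = 2
Node R: 1 + 1 = 2
Node S: 1 + (0.13×2 + 0.21×2 + 0.66×1) = 2.34
Node T: 1 + 2 = 3
Node U: 1 + (0.45×2 + 0.55×2.34) = 3.187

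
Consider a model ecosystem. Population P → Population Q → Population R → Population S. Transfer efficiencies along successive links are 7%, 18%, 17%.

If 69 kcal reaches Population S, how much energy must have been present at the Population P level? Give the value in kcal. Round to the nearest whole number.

Cumulative transfer efficiency: 0.07 × 0.18 × 0.17 = 0.002142
Population P energy = 69 / 0.002142 = 32213 kcal

32213 kcal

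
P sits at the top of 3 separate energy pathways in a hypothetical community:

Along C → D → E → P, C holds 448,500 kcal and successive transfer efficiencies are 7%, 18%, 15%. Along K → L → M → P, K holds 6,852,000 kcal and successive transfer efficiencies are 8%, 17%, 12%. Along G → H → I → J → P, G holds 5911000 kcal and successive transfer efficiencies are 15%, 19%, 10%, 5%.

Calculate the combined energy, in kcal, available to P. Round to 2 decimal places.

Via C: 448500 × 0.07 × 0.18 × 0.15 = 847.665 kcal
Via K: 6852000 × 0.08 × 0.17 × 0.12 = 11182.464 kcal
Via G: 5911000 × 0.15 × 0.19 × 0.1 × 0.05 = 842.3175 kcal
Total at P: 847.665 + 11182.464 + 842.3175 = 12872.4465 kcal

12872.45 kcal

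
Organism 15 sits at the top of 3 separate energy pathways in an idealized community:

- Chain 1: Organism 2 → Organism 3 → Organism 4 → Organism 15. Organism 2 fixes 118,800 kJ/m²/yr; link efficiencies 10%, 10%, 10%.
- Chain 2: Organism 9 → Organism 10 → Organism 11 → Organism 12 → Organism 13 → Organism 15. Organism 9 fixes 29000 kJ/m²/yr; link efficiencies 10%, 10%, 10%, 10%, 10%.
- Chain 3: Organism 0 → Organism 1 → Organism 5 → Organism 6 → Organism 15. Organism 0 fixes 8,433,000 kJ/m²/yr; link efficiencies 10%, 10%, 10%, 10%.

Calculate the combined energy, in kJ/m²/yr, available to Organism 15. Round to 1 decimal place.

Chain 1: 118800 × 0.1 × 0.1 × 0.1 = 118.8 kJ/m²/yr
Chain 2: 29000 × 0.1 × 0.1 × 0.1 × 0.1 × 0.1 = 0.29 kJ/m²/yr
Chain 3: 8433000 × 0.1 × 0.1 × 0.1 × 0.1 = 843.3 kJ/m²/yr
Total at Organism 15: 118.8 + 0.29 + 843.3 = 962.39 kJ/m²/yr

962.4 kJ/m²/yr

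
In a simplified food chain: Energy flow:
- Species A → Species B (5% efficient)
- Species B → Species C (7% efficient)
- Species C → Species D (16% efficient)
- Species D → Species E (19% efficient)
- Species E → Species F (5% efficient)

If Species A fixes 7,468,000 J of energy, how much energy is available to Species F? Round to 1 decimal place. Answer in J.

39.7 J

Species B: 7468000 × 0.05 = 373400 J
Species C: 373400 × 0.07 = 26138 J
Species D: 26138 × 0.16 = 4182.08 J
Species E: 4182.08 × 0.19 = 794.5952 J
Species F: 794.5952 × 0.05 = 39.72976 J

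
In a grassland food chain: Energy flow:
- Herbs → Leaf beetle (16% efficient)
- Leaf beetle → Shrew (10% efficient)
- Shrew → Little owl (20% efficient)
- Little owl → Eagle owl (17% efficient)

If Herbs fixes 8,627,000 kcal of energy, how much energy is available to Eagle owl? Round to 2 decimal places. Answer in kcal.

4693.09 kcal

Leaf beetle: 8627000 × 0.16 = 1380320 kcal
Shrew: 1380320 × 0.1 = 138032 kcal
Little owl: 138032 × 0.2 = 27606.4 kcal
Eagle owl: 27606.4 × 0.17 = 4693.088 kcal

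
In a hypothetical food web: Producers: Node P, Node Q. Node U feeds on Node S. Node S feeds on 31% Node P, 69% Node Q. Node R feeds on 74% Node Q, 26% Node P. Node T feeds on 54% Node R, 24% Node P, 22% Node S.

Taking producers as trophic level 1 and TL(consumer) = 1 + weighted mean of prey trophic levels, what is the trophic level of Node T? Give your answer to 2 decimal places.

2.76

Node R: 1 + (0.74×1 + 0.26×1) = 2
Node S: 1 + (0.31×1 + 0.69×1) = 2
Node T: 1 + (0.54×2 + 0.24×1 + 0.22×2) = 2.76
Node U: 1 + 2 = 3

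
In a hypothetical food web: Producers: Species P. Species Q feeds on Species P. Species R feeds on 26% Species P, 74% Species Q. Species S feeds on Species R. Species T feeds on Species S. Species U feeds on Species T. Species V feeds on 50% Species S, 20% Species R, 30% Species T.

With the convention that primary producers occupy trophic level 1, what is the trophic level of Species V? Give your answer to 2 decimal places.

4.84

Species Q: 1 + 1 = 2
Species R: 1 + (0.26×1 + 0.74×2) = 2.74
Species S: 1 + 2.74 = 3.74
Species T: 1 + 3.74 = 4.74
Species U: 1 + 4.74 = 5.74
Species V: 1 + (0.5×3.74 + 0.2×2.74 + 0.3×4.74) = 4.84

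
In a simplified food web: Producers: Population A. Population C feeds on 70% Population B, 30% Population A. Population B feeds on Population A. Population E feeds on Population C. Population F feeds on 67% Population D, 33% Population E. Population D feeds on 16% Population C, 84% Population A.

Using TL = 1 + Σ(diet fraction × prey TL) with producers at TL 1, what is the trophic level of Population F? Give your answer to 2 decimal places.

3.74

Population B: 1 + 1 = 2
Population C: 1 + (0.7×2 + 0.3×1) = 2.7
Population D: 1 + (0.16×2.7 + 0.84×1) = 2.272
Population E: 1 + 2.7 = 3.7
Population F: 1 + (0.67×2.272 + 0.33×3.7) = 3.74324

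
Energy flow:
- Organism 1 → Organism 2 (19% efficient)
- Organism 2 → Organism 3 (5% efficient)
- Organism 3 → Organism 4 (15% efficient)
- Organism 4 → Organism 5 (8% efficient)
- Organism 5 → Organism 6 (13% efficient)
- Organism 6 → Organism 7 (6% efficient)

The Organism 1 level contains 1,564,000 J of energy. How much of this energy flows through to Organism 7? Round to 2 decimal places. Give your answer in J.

1.39 J

Organism 2: 1564000 × 0.19 = 297160 J
Organism 3: 297160 × 0.05 = 14858 J
Organism 4: 14858 × 0.15 = 2228.7 J
Organism 5: 2228.7 × 0.08 = 178.296 J
Organism 6: 178.296 × 0.13 = 23.17848 J
Organism 7: 23.17848 × 0.06 = 1.3907088 J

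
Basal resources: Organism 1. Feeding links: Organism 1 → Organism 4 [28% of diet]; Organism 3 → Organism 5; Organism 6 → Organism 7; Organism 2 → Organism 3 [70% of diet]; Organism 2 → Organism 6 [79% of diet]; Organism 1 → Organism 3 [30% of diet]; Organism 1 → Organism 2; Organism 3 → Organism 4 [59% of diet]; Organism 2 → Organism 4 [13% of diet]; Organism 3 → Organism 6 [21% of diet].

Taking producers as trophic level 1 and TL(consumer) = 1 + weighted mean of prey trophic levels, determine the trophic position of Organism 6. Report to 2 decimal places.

3.15

Organism 2: 1 + 1 = 2
Organism 3: 1 + (0.3×1 + 0.7×2) = 2.7
Organism 4: 1 + (0.59×2.7 + 0.28×1 + 0.13×2) = 3.133
Organism 5: 1 + 2.7 = 3.7
Organism 6: 1 + (0.21×2.7 + 0.79×2) = 3.147
Organism 7: 1 + 3.147 = 4.147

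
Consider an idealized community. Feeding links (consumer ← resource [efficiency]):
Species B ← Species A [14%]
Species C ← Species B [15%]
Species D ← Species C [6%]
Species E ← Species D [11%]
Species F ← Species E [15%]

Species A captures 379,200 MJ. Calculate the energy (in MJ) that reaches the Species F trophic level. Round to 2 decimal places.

7.88 MJ

Species B: 379200 × 0.14 = 53088 MJ
Species C: 53088 × 0.15 = 7963.2 MJ
Species D: 7963.2 × 0.06 = 477.792 MJ
Species E: 477.792 × 0.11 = 52.55712 MJ
Species F: 52.55712 × 0.15 = 7.883568 MJ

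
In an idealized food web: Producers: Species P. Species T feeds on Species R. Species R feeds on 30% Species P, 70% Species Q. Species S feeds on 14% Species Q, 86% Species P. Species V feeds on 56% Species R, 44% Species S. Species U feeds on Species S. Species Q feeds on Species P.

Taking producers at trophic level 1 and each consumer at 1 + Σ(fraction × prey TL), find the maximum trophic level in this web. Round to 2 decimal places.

3.70

Species Q: 1 + 1 = 2
Species R: 1 + (0.3×1 + 0.7×2) = 2.7
Species S: 1 + (0.14×2 + 0.86×1) = 2.14
Species T: 1 + 2.7 = 3.7
Species U: 1 + 2.14 = 3.14
Species V: 1 + (0.56×2.7 + 0.44×2.14) = 3.4536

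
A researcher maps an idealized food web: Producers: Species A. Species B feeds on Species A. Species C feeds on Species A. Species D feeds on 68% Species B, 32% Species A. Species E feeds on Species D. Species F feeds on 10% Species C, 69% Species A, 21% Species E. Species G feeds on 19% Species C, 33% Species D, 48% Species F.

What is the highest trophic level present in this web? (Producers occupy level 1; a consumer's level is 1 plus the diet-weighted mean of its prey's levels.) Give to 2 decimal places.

3.68

Species B: 1 + 1 = 2
Species C: 1 + 1 = 2
Species D: 1 + (0.68×2 + 0.32×1) = 2.68
Species E: 1 + 2.68 = 3.68
Species F: 1 + (0.1×2 + 0.69×1 + 0.21×3.68) = 2.6628
Species G: 1 + (0.19×2 + 0.33×2.68 + 0.48×2.6628) = 3.542544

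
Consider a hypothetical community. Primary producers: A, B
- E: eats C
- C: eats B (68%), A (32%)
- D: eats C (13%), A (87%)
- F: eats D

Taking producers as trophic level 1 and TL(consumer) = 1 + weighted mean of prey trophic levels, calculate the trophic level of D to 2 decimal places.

2.13

C: 1 + (0.68×1 + 0.32×1) = 2
D: 1 + (0.13×2 + 0.87×1) = 2.13
E: 1 + 2 = 3
F: 1 + 2.13 = 3.13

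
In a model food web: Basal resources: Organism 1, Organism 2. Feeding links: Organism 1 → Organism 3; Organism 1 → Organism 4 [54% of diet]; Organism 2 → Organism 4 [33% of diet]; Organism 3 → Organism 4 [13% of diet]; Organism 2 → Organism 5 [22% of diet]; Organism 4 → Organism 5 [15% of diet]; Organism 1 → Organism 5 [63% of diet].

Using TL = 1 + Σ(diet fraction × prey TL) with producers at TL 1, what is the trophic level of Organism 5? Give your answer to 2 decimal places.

2.17

Organism 3: 1 + 1 = 2
Organism 4: 1 + (0.54×1 + 0.33×1 + 0.13×2) = 2.13
Organism 5: 1 + (0.22×1 + 0.15×2.13 + 0.63×1) = 2.1695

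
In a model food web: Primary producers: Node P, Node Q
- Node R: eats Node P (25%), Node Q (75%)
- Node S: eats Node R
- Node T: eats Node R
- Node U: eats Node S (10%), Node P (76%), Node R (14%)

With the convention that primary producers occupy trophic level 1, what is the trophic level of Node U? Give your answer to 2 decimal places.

2.34

Node R: 1 + (0.25×1 + 0.75×1) = 2
Node S: 1 + 2 = 3
Node T: 1 + 2 = 3
Node U: 1 + (0.1×3 + 0.76×1 + 0.14×2) = 2.34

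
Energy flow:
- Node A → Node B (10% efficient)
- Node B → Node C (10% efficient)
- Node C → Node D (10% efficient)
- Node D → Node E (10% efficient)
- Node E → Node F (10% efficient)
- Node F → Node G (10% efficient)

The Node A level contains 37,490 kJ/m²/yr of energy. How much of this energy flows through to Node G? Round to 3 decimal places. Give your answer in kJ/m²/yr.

0.037 kJ/m²/yr

Node B: 37490 × 0.1 = 3749 kJ/m²/yr
Node C: 3749 × 0.1 = 374.9 kJ/m²/yr
Node D: 374.9 × 0.1 = 37.49 kJ/m²/yr
Node E: 37.49 × 0.1 = 3.749 kJ/m²/yr
Node F: 3.749 × 0.1 = 0.3749 kJ/m²/yr
Node G: 0.3749 × 0.1 = 0.03749 kJ/m²/yr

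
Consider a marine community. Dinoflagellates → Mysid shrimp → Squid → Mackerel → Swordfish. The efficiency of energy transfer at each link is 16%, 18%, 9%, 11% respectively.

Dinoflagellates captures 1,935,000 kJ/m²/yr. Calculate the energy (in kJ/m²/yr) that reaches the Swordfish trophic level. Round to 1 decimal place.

551.7 kJ/m²/yr

Mysid shrimp: 1935000 × 0.16 = 309600 kJ/m²/yr
Squid: 309600 × 0.18 = 55728 kJ/m²/yr
Mackerel: 55728 × 0.09 = 5015.52 kJ/m²/yr
Swordfish: 5015.52 × 0.11 = 551.7072 kJ/m²/yr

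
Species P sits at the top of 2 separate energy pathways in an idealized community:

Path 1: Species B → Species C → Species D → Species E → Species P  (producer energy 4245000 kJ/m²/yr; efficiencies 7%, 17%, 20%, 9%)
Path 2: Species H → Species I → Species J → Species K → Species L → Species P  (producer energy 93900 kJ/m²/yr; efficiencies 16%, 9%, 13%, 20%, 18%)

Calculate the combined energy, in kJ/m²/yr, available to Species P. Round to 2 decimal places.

915.61 kJ/m²/yr

Path 1: 4245000 × 0.07 × 0.17 × 0.2 × 0.09 = 909.279 kJ/m²/yr
Path 2: 93900 × 0.16 × 0.09 × 0.13 × 0.2 × 0.18 = 6.3281088 kJ/m²/yr
Total at Species P: 909.279 + 6.3281088 = 915.6071088 kJ/m²/yr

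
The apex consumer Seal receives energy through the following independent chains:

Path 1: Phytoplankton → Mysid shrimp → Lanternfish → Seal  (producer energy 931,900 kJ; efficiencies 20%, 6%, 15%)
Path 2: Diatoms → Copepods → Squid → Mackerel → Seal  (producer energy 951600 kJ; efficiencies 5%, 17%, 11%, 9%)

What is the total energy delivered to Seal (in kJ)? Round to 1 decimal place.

1757.5 kJ

Path 1: 931900 × 0.2 × 0.06 × 0.15 = 1677.42 kJ
Path 2: 951600 × 0.05 × 0.17 × 0.11 × 0.09 = 80.07714 kJ
Total at Seal: 1677.42 + 80.07714 = 1757.49714 kJ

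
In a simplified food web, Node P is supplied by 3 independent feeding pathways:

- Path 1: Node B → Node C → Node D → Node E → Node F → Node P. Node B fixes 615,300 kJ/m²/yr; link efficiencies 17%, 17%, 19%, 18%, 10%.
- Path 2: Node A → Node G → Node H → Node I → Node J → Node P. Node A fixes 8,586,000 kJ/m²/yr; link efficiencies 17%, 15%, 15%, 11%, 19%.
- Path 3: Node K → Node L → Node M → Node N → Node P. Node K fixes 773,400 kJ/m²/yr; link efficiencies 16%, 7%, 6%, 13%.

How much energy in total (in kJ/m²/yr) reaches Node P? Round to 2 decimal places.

Path 1: 615300 × 0.17 × 0.17 × 0.19 × 0.18 × 0.1 = 60.8150214 kJ/m²/yr
Path 2: 8586000 × 0.17 × 0.15 × 0.15 × 0.11 × 0.19 = 686.386305 kJ/m²/yr
Path 3: 773400 × 0.16 × 0.07 × 0.06 × 0.13 = 67.564224 kJ/m²/yr
Total at Node P: 60.8150214 + 686.386305 + 67.564224 = 814.7655504 kJ/m²/yr

814.77 kJ/m²/yr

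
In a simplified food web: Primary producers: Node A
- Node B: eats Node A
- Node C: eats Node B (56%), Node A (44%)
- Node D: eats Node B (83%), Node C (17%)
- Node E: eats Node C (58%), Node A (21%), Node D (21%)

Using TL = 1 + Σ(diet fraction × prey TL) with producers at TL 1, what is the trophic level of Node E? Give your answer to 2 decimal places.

3.34

Node B: 1 + 1 = 2
Node C: 1 + (0.56×2 + 0.44×1) = 2.56
Node D: 1 + (0.83×2 + 0.17×2.56) = 3.0952
Node E: 1 + (0.58×2.56 + 0.21×1 + 0.21×3.0952) = 3.344792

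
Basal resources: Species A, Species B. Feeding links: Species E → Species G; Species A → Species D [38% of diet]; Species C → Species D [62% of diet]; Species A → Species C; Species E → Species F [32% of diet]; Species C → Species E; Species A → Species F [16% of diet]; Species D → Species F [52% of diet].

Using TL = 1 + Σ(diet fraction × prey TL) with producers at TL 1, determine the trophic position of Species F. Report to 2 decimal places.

Species C: 1 + 1 = 2
Species D: 1 + (0.62×2 + 0.38×1) = 2.62
Species E: 1 + 2 = 3
Species F: 1 + (0.52×2.62 + 0.16×1 + 0.32×3) = 3.4824
Species G: 1 + 3 = 4

3.48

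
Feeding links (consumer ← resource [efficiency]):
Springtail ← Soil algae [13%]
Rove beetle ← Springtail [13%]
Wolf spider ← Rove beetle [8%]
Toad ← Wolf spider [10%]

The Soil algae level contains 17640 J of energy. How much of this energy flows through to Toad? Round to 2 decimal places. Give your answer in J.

Springtail: 17640 × 0.13 = 2293.2 J
Rove beetle: 2293.2 × 0.13 = 298.116 J
Wolf spider: 298.116 × 0.08 = 23.84928 J
Toad: 23.84928 × 0.1 = 2.384928 J

2.38 J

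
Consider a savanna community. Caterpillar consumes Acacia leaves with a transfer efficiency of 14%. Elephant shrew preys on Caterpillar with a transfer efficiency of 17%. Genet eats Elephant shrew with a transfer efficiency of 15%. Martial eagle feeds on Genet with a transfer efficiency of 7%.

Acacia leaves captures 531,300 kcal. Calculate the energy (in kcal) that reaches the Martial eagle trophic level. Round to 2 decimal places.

132.77 kcal

Caterpillar: 531300 × 0.14 = 74382 kcal
Elephant shrew: 74382 × 0.17 = 12644.94 kcal
Genet: 12644.94 × 0.15 = 1896.741 kcal
Martial eagle: 1896.741 × 0.07 = 132.77187 kcal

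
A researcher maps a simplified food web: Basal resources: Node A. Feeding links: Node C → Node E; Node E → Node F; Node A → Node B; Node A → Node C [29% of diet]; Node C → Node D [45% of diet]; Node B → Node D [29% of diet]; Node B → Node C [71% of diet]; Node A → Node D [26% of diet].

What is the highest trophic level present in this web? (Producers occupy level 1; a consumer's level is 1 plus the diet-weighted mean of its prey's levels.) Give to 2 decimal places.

Node B: 1 + 1 = 2
Node C: 1 + (0.71×2 + 0.29×1) = 2.71
Node D: 1 + (0.45×2.71 + 0.29×2 + 0.26×1) = 3.0595
Node E: 1 + 2.71 = 3.71
Node F: 1 + 3.71 = 4.71

4.71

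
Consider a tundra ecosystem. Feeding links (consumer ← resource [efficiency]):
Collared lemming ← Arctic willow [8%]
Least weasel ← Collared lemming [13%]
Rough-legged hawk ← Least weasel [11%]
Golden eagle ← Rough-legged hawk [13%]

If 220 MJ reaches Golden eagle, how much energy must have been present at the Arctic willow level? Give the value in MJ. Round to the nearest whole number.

Cumulative transfer efficiency: 0.08 × 0.13 × 0.11 × 0.13 = 0.00014872
Arctic willow energy = 220 / 0.00014872 = 1479290 MJ

1479290 MJ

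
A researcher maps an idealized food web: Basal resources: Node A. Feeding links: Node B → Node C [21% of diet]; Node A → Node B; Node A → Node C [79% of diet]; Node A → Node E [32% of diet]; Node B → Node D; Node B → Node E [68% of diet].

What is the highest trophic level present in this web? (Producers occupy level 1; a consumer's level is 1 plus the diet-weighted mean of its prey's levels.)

3

Node B: 1 + 1 = 2
Node C: 1 + (0.79×1 + 0.21×2) = 2.21
Node D: 1 + 2 = 3
Node E: 1 + (0.32×1 + 0.68×2) = 2.68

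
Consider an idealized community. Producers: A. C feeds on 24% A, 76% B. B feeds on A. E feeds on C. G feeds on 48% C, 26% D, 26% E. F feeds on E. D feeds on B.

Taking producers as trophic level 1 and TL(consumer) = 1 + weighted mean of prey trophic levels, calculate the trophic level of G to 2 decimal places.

B: 1 + 1 = 2
C: 1 + (0.24×1 + 0.76×2) = 2.76
D: 1 + 2 = 3
E: 1 + 2.76 = 3.76
F: 1 + 3.76 = 4.76
G: 1 + (0.48×2.76 + 0.26×3 + 0.26×3.76) = 4.0824

4.08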